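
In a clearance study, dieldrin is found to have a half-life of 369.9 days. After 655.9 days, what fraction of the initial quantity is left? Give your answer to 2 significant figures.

0.29

n = 655.9/369.9 ≈ 1.7732 half-lives.
Fraction remaining = (1/2)^1.7732 ≈ 0.29256.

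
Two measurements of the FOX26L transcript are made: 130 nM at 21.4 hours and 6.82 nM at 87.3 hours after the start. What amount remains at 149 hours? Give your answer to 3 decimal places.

0.432 nM

Over Δt = 87.3 − 21.4 = 65.9 hours, the level fell by a factor of 130/6.82 ≈ 19.062.
n = log₂(19.062) ≈ 4.2526 half-lives, so t½ = 65.9/4.2526 ≈ 15.496 hours.
From t = 87.3 to t = 149: 6.82 × (1/2)^((149−87.3)/15.496) ≈ 0.43173 nM.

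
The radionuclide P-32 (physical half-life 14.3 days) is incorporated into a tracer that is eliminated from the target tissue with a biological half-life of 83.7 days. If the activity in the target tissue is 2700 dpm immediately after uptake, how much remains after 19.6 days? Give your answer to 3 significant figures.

888 dpm

1/t_eff = 1/t_phys + 1/t_biol = 1/14.3 + 1/83.7 = 0.081878 per day.
t_eff = 14.3 × 83.7 / (14.3 + 83.7) ≈ 12.213 days.
Remaining = 2700 × (1/2)^(19.6/12.213) = 2700 × (1/2)^1.6048 ≈ 887.71 dpm.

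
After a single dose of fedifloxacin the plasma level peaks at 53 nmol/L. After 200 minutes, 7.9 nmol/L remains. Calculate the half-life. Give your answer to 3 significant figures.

72.8 minutes

A/A₀ = 7.9/53 ≈ 0.14906.
n = log₂(6.7089) ≈ 2.7461 half-lives elapsed in 200 minutes.
t½ = 200/2.7461 ≈ 72.831 minutes.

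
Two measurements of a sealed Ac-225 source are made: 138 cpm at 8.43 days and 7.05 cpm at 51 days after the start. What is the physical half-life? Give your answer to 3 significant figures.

Over Δt = 51 − 8.43 = 42.57 days, the level fell by a factor of 138/7.05 ≈ 19.574.
n = log₂(19.574) ≈ 4.2909 half-lives, so t½ = 42.57/4.2909 ≈ 9.921 days.

9.92 days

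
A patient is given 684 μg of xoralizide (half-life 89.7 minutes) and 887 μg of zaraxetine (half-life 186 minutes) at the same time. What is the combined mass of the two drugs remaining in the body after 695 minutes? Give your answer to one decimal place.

xoralizide: 684 × (1/2)^(695/89.7) = 684 × (1/2)^7.748 ≈ 3.1817 μg.
zaraxetine: 887 × (1/2)^(695/186) = 887 × (1/2)^3.7366 ≈ 66.544 μg.
Total = 3.1817 + 66.544 ≈ 69.725 μg.

69.7 μg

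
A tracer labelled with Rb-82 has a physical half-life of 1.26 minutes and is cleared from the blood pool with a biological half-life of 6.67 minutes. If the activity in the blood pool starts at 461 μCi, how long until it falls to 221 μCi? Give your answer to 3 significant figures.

1/t_eff = 1/t_phys + 1/t_biol = 1/1.26 + 1/6.67 = 0.94358 per minute.
t_eff = 1.26 × 6.67 / (1.26 + 6.67) ≈ 1.0598 minutes.
n = log₂(461/221) ≈ 1.0607; t = 1.0607 × 1.0598 ≈ 1.1241 minutes.

1.12 minutes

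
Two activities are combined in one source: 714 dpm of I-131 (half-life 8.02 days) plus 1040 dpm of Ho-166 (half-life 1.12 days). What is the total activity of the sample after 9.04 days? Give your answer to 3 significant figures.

331 dpm

I-131: 714 × (1/2)^(9.04/8.02) = 714 × (1/2)^1.1272 ≈ 326.88 dpm.
Ho-166: 1040 × (1/2)^(9.04/1.12) = 1040 × (1/2)^8.0714 ≈ 3.8663 dpm.
Total = 326.88 + 3.8663 ≈ 330.74 dpm.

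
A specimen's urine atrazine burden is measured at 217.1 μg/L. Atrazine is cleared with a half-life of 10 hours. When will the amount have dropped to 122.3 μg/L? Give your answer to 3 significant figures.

8.28 hours

Fraction remaining = 122.3/217.1 ≈ 0.56333.
n = log₂(217.1/122.3) = ln(1.7751)/ln 2 ≈ 0.82794 half-lives.
t = n × t½ = 0.82794 × 10 ≈ 8.2794 hours.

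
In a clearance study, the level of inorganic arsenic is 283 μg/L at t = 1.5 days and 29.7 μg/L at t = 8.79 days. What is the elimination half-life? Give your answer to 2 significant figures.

Over Δt = 8.79 − 1.5 = 7.29 days, the level fell by a factor of 283/29.7 ≈ 9.5286.
n = log₂(9.5286) ≈ 3.2523 half-lives, so t½ = 7.29/3.2523 ≈ 2.2415 days.

2.2 days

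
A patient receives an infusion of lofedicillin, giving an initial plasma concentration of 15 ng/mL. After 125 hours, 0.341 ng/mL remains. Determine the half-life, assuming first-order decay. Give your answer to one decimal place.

22.9 hours

A/A₀ = 0.341/15 ≈ 0.022733.
n = log₂(43.988) ≈ 5.459 half-lives elapsed in 125 hours.
t½ = 125/5.459 ≈ 22.898 hours.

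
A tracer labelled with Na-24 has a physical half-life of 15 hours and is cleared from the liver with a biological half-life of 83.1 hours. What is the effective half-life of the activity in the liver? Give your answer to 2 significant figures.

1/t_eff = 1/t_phys + 1/t_biol = 1/15 + 1/83.1 = 0.0787 per hour.
t_eff = 15 × 83.1 / (15 + 83.1) ≈ 12.706 hours.

13 hours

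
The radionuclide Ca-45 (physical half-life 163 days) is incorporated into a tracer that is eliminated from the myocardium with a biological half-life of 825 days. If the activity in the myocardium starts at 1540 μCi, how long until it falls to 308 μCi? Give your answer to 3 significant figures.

1/t_eff = 1/t_phys + 1/t_biol = 1/163 + 1/825 = 0.0073471 per day.
t_eff = 163 × 825 / (163 + 825) ≈ 136.11 days.
n = log₂(1540/308) ≈ 2.3219; t = 2.3219 × 136.11 ≈ 316.03 days.

316 days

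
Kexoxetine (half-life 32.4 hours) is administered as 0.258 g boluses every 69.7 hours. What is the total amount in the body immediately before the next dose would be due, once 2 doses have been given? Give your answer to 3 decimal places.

0.071 g

The 2 doses were given 139.4, 69.7 hours ago.
Total = 0.258·(1/2)^(139.4/32.4) + 0.258·(1/2)^(69.7/32.4)
      = 0.013075 + 0.058081 ≈ 0.071156 g.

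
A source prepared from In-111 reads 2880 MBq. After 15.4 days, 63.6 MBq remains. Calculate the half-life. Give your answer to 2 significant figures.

2.8 days

A/A₀ = 63.6/2880 ≈ 0.022083.
n = log₂(45.283) ≈ 5.5009 half-lives elapsed in 15.4 days.
t½ = 15.4/5.5009 ≈ 2.7995 days.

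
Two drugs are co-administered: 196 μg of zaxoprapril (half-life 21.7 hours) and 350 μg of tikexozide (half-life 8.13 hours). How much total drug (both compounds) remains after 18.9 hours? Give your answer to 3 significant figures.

zaxoprapril: 196 × (1/2)^(18.9/21.7) = 196 × (1/2)^0.87097 ≈ 107.17 μg.
tikexozide: 350 × (1/2)^(18.9/8.13) = 350 × (1/2)^2.3247 ≈ 69.865 μg.
Total = 107.17 + 69.865 ≈ 177.03 μg.

177 μg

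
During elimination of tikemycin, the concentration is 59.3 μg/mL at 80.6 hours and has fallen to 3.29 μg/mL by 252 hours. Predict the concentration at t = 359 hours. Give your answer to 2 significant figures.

Over Δt = 252 − 80.6 = 171.4 hours, the level fell by a factor of 59.3/3.29 ≈ 18.024.
n = log₂(18.024) ≈ 4.1719 half-lives, so t½ = 171.4/4.1719 ≈ 41.085 hours.
From t = 252 to t = 359: 3.29 × (1/2)^((359−252)/41.085) ≈ 0.541 μg/mL.

0.54 μg/mL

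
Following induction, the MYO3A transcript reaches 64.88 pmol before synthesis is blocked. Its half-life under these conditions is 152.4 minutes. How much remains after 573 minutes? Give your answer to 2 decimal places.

Number of half-lives: n = 573/152.4 ≈ 3.7598.
Remaining = 64.88 × (1/2)^3.7598 = 64.88 × 0.07382 ≈ 4.7894 pmol.

4.79 pmol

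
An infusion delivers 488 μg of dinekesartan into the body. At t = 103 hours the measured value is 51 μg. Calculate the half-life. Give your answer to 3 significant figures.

A/A₀ = 51/488 ≈ 0.10451.
n = log₂(9.5686) ≈ 3.2583 half-lives elapsed in 103 hours.
t½ = 103/3.2583 ≈ 31.611 hours.

31.6 hours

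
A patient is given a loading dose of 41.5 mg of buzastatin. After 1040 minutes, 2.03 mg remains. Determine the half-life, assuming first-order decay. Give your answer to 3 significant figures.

239 minutes

A/A₀ = 2.03/41.5 ≈ 0.048916.
n = log₂(20.443) ≈ 4.3536 half-lives elapsed in 1040 minutes.
t½ = 1040/4.3536 ≈ 238.88 minutes.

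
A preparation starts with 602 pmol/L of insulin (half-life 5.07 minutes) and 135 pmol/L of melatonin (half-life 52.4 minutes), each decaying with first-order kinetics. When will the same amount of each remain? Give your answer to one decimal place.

Set 602·(1/2)^(t/5.07) = 135·(1/2)^(t/52.4).
Taking log₂: log₂(602/135) = t·(1/5.07 − 1/52.4).
log₂(4.4593) = 2.1568; 1/5.07 − 1/52.4 = 0.17815.
t = 2.1568 / 0.17815 ≈ 12.106 minutes.

12.1 minutes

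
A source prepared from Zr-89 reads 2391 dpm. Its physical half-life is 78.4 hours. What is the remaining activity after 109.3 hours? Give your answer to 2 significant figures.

910 dpm

Number of half-lives: n = 109.3/78.4 ≈ 1.3941.
Remaining = 2391 × (1/2)^1.3941 = 2391 × 0.38047 ≈ 909.71 dpm.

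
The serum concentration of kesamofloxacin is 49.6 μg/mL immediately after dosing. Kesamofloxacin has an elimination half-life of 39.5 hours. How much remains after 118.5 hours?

6.2 μg/mL

Elapsed time is 3 half-lives (118.5/39.5).
Each half-life halves the amount: 49.6 × (1/2)^3 = 49.6/8 = 6.2 μg/mL.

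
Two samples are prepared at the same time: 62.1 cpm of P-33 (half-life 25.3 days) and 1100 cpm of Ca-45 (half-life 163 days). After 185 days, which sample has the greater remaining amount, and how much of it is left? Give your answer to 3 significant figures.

Ca-45, 501 cpm

P-33: 62.1 × (1/2)^7.3123 ≈ 0.39074 cpm.
Ca-45: 1100 × (1/2)^1.135 ≈ 500.88 cpm.
Ca-45 has more remaining, at ≈ 500.88 cpm.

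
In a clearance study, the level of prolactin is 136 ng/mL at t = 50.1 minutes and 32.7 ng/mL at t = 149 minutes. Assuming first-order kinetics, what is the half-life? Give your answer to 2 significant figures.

Over Δt = 149 − 50.1 = 98.9 minutes, the level fell by a factor of 136/32.7 ≈ 4.159.
n = log₂(4.159) ≈ 2.0562 half-lives, so t½ = 98.9/2.0562 ≈ 48.097 minutes.

48 minutes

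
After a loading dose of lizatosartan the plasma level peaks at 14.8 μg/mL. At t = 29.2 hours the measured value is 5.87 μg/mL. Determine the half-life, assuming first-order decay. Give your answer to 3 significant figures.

21.9 hours

A/A₀ = 5.87/14.8 ≈ 0.39662.
n = log₂(2.5213) ≈ 1.3342 half-lives elapsed in 29.2 hours.
t½ = 29.2/1.3342 ≈ 21.886 hours.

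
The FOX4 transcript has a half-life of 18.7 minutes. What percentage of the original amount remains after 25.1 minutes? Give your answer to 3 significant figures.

39.4%

n = 25.1/18.7 ≈ 1.3422 half-lives.
Fraction remaining = (1/2)^1.3422 ≈ 0.39441, i.e. 39.441%.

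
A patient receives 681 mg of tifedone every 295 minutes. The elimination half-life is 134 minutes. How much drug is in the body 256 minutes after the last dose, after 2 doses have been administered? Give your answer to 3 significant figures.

221 mg

The 2 doses were given 551, 256 minutes ago.
Total = 681·(1/2)^(551/134) + 681·(1/2)^(256/134)
      = 39.385 + 181.15 ≈ 220.54 mg.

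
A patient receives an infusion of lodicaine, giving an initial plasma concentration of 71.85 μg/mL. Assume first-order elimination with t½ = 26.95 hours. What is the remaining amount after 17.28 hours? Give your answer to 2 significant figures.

46 μg/mL

Number of half-lives: n = 17.28/26.95 ≈ 0.64119.
Remaining = 71.85 × (1/2)^0.64119 = 71.85 × 0.64119 ≈ 46.069 μg/mL.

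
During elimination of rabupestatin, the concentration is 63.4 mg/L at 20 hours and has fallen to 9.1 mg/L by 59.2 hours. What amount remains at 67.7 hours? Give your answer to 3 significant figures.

Over Δt = 59.2 − 20 = 39.2 hours, the level fell by a factor of 63.4/9.1 ≈ 6.967.
n = log₂(6.967) ≈ 2.8005 half-lives, so t½ = 39.2/2.8005 ≈ 13.997 hours.
From t = 59.2 to t = 67.7: 9.1 × (1/2)^((67.7−59.2)/13.997) ≈ 5.9736 mg/L.

5.97 mg/L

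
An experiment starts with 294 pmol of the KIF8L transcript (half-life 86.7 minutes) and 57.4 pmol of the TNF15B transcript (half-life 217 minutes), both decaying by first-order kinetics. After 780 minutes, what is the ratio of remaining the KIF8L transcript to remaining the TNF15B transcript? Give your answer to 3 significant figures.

KIF8L transcript: 294 × (1/2)^(780/86.7) = 294 × (1/2)^8.9965 ≈ 0.5756 pmol.
TNF15B transcript: 57.4 × (1/2)^(780/217) = 57.4 × (1/2)^3.5945 ≈ 4.7519 pmol.
Ratio ≈ 0.5756 / 4.7519 ≈ 0.12113.

0.121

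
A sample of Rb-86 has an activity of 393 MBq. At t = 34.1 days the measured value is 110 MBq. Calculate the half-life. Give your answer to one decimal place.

A/A₀ = 110/393 ≈ 0.2799.
n = log₂(3.5727) ≈ 1.837 half-lives elapsed in 34.1 days.
t½ = 34.1/1.837 ≈ 18.563 days.

18.6 days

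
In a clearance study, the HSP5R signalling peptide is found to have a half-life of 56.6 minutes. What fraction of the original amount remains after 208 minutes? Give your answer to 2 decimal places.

0.08

n = 208/56.6 ≈ 3.6749 half-lives.
Fraction remaining = (1/2)^3.6749 ≈ 0.078296.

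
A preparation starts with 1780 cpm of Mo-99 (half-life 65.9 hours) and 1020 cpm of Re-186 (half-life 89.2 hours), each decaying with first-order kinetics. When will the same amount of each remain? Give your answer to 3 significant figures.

203 hours

Set 1780·(1/2)^(t/65.9) = 1020·(1/2)^(t/89.2).
Taking log₂: log₂(1780/1020) = t·(1/65.9 − 1/89.2).
log₂(1.7451) = 0.80331; 1/65.9 − 1/89.2 = 0.0039637.
t = 0.80331 / 0.0039637 ≈ 202.66 hours.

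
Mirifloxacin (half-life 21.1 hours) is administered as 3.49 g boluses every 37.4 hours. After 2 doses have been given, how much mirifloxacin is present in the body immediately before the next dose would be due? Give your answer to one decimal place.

1.3 g

The 2 doses were given 74.8, 37.4 hours ago.
Total = 3.49·(1/2)^(74.8/21.1) + 3.49·(1/2)^(37.4/21.1)
      = 0.299 + 1.0215 ≈ 1.3205 g.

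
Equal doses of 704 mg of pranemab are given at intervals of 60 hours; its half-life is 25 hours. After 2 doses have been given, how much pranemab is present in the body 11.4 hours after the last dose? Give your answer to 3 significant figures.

The 2 doses were given 71.4, 11.4 hours ago.
Total = 704·(1/2)^(71.4/25) + 704·(1/2)^(11.4/25)
      = 97.237 + 513.22 ≈ 610.46 mg.

610 mg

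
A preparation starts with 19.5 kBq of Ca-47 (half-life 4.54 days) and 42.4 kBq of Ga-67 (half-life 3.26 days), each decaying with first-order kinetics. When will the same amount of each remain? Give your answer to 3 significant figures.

Set 19.5·(1/2)^(t/4.54) = 42.4·(1/2)^(t/3.26).
Taking log₂: log₂(19.5/42.4) = t·(1/4.54 − 1/3.26).
log₂(0.45991) = -1.1206; 1/4.54 − 1/3.26 = -0.086484.
t = -1.1206 / -0.086484 ≈ 12.957 days.

13.0 days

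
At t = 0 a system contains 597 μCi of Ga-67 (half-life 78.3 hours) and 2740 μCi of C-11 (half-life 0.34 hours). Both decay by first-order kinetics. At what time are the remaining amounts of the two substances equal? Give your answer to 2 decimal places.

0.75 hours

Set 597·(1/2)^(t/78.3) = 2740·(1/2)^(t/0.34).
Taking log₂: log₂(597/2740) = t·(1/78.3 − 1/0.34).
log₂(0.21788) = -2.1984; 1/78.3 − 1/0.34 = -2.9284.
t = -2.1984 / -2.9284 ≈ 0.75071 hours.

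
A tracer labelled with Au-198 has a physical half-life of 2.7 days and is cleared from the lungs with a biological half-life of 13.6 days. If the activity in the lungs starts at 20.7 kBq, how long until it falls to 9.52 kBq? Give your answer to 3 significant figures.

2.52 days

1/t_eff = 1/t_phys + 1/t_biol = 1/2.7 + 1/13.6 = 0.4439 per day.
t_eff = 2.7 × 13.6 / (2.7 + 13.6) ≈ 2.2528 days.
n = log₂(20.7/9.52) ≈ 1.1206; t = 1.1206 × 2.2528 ≈ 2.5244 days.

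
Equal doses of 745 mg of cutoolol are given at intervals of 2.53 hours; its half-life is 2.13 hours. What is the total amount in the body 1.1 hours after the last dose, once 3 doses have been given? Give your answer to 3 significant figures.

The 3 doses were given 6.16, 3.63, 1.1 hours ago.
Total = 745·(1/2)^(6.16/2.13) + 745·(1/2)^(3.63/2.13) + 745·(1/2)^(1.1/2.13)
      = 100.36 + 228.63 + 520.83 ≈ 849.82 mg.

850 mg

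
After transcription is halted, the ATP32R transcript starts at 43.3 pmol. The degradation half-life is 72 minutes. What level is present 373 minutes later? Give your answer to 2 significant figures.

1.2 pmol

Number of half-lives: n = 373/72 ≈ 5.1806.
Remaining = 43.3 × (1/2)^5.1806 = 43.3 × 0.027574 ≈ 1.1939 pmol.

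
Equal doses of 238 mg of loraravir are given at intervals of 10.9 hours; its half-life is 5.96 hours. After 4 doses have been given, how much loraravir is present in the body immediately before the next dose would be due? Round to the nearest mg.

93 mg

The 4 doses were given 43.6, 32.7, 21.8, 10.9 hours ago.
Total = 238·(1/2)^(43.6/5.96) + 238·(1/2)^(32.7/5.96) + 238·(1/2)^(21.8/5.96) + 238·(1/2)^(10.9/5.96)
      = 1.4942 + 5.3083 + 18.858 + 66.994 ≈ 92.654 mg.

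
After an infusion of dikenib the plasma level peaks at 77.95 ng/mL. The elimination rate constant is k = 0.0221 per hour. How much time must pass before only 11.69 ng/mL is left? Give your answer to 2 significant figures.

86 hours

t½ = ln 2 / k = 0.69315 / 0.0221 ≈ 31.364 hours.
Fraction remaining = 11.69/77.95 ≈ 0.14997.
n = log₂(77.95/11.69) = ln(6.6681)/ln 2 ≈ 2.7373 half-lives.
t = n × t½ = 2.7373 × 31.364 ≈ 85.852 hours.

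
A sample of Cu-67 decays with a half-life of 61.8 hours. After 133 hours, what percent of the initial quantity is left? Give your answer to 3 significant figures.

22.5%

n = 133/61.8 ≈ 2.1521 half-lives.
Fraction remaining = (1/2)^2.1521 ≈ 0.22498, i.e. 22.498%.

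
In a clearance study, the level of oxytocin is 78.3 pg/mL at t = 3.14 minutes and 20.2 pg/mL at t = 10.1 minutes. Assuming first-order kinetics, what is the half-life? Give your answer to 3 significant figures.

Over Δt = 10.1 − 3.14 = 6.96 minutes, the level fell by a factor of 78.3/20.2 ≈ 3.8762.
n = log₂(3.8762) ≈ 1.9547 half-lives, so t½ = 6.96/1.9547 ≈ 3.5607 minutes.

3.56 minutes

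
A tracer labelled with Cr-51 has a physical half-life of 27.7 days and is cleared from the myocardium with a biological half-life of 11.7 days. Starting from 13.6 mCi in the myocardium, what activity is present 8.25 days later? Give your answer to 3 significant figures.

6.79 mCi

1/t_eff = 1/t_phys + 1/t_biol = 1/27.7 + 1/11.7 = 0.12157 per day.
t_eff = 27.7 × 11.7 / (27.7 + 11.7) ≈ 8.2256 days.
Remaining = 13.6 × (1/2)^(8.25/8.2256) = 13.6 × (1/2)^1.003 ≈ 6.7861 mCi.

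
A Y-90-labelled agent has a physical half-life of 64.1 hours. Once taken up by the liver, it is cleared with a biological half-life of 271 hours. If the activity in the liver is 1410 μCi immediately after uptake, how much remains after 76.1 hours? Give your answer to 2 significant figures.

510 μCi

1/t_eff = 1/t_phys + 1/t_biol = 1/64.1 + 1/271 = 0.019291 per hour.
t_eff = 64.1 × 271 / (64.1 + 271) ≈ 51.839 hours.
Remaining = 1410 × (1/2)^(76.1/51.839) = 1410 × (1/2)^1.468 ≈ 509.68 μCi.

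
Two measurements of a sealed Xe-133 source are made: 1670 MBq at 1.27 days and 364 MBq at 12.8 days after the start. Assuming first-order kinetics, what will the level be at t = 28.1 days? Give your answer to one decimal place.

48.2 MBq

Over Δt = 12.8 − 1.27 = 11.53 days, the level fell by a factor of 1670/364 ≈ 4.5879.
n = log₂(4.5879) ≈ 2.1978 half-lives, so t½ = 11.53/2.1978 ≈ 5.2461 days.
From t = 12.8 to t = 28.1: 364 × (1/2)^((28.1−12.8)/5.2461) ≈ 48.212 MBq.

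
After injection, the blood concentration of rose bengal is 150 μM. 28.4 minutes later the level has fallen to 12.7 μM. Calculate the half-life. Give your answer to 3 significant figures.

A/A₀ = 12.7/150 ≈ 0.084667.
n = log₂(11.811) ≈ 3.5621 half-lives elapsed in 28.4 minutes.
t½ = 28.4/3.5621 ≈ 7.9729 minutes.

7.97 minutes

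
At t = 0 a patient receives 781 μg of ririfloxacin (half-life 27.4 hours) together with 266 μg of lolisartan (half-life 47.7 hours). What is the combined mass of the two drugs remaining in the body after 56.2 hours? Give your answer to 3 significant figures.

ririfloxacin: 781 × (1/2)^(56.2/27.4) = 781 × (1/2)^2.0511 ≈ 188.46 μg.
lolisartan: 266 × (1/2)^(56.2/47.7) = 266 × (1/2)^1.1782 ≈ 117.55 μg.
Total = 188.46 + 117.55 ≈ 306 μg.

306 μg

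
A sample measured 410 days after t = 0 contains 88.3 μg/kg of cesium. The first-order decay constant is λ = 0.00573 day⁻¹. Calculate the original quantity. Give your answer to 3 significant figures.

925 μg/kg

t½ = ln 2 / λ = 0.69315 / 0.00573 ≈ 120.97 days.
Number of half-lives elapsed: n = 410/120.97 ≈ 3.3893.
A₀ = A × 2^n = 88.3 × 2^3.3893 = 88.3 × 10.478 ≈ 925.23 μg/kg.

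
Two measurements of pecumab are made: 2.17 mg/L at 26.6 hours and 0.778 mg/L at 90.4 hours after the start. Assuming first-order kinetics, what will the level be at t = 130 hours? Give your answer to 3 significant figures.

0.412 mg/L

Over Δt = 90.4 − 26.6 = 63.8 hours, the level fell by a factor of 2.17/0.778 ≈ 2.7892.
n = log₂(2.7892) ≈ 1.4799 half-lives, so t½ = 63.8/1.4799 ≈ 43.112 hours.
From t = 90.4 to t = 130: 0.778 × (1/2)^((130−90.4)/43.112) ≈ 0.4116 mg/L.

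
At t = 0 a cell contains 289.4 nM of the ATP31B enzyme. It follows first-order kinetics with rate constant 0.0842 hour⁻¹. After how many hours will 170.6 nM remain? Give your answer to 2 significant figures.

t½ = ln 2 / λ = 0.69315 / 0.0842 ≈ 8.2322 hours.
Fraction remaining = 170.6/289.4 ≈ 0.5895.
n = log₂(289.4/170.6) = ln(1.6964)/ln 2 ≈ 0.76245 half-lives.
t = n × t½ = 0.76245 × 8.2322 ≈ 6.2766 hours.

6.3 hours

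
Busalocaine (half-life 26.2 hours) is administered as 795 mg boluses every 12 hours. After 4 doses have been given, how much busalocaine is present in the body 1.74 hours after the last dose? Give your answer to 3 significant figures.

The 4 doses were given 37.74, 25.74, 13.74, 1.74 hours ago.
Total = 795·(1/2)^(37.74/26.2) + 795·(1/2)^(25.74/26.2) + 795·(1/2)^(13.74/26.2) + 795·(1/2)^(1.74/26.2)
      = 292.92 + 402.37 + 552.71 + 759.23 ≈ 2007.2 mg.

2010 mg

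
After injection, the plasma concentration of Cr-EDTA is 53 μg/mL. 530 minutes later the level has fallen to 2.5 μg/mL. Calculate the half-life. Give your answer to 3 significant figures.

120 minutes

A/A₀ = 2.5/53 ≈ 0.04717.
n = log₂(21.2) ≈ 4.406 half-lives elapsed in 530 minutes.
t½ = 530/4.406 ≈ 120.29 minutes.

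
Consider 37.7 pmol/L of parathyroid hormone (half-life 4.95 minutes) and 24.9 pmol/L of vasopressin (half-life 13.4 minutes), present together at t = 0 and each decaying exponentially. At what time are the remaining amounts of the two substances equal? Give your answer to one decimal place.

4.7 minutes

Set 37.7·(1/2)^(t/4.95) = 24.9·(1/2)^(t/13.4).
Taking log₂: log₂(37.7/24.9) = t·(1/4.95 − 1/13.4).
log₂(1.5141) = 0.59842; 1/4.95 − 1/13.4 = 0.12739.
t = 0.59842 / 0.12739 ≈ 4.6974 minutes.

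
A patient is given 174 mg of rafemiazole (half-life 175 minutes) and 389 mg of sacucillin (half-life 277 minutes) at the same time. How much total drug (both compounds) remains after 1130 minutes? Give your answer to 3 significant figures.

25.0 mg

rafemiazole: 174 × (1/2)^(1130/175) = 174 × (1/2)^6.4571 ≈ 1.9804 mg.
sacucillin: 389 × (1/2)^(1130/277) = 389 × (1/2)^4.0794 ≈ 23.01 mg.
Total = 1.9804 + 23.01 ≈ 24.991 mg.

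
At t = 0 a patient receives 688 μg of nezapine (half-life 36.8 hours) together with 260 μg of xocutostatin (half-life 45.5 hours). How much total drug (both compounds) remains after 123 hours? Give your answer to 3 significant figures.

108 μg

nezapine: 688 × (1/2)^(123/36.8) = 688 × (1/2)^3.3424 ≈ 67.831 μg.
xocutostatin: 260 × (1/2)^(123/45.5) = 260 × (1/2)^2.7033 ≈ 39.921 μg.
Total = 67.831 + 39.921 ≈ 107.75 μg.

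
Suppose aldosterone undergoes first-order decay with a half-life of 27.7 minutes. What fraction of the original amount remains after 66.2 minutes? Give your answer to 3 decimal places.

n = 66.2/27.7 ≈ 2.3899 half-lives.
Fraction remaining = (1/2)^2.3899 ≈ 0.1908.

0.191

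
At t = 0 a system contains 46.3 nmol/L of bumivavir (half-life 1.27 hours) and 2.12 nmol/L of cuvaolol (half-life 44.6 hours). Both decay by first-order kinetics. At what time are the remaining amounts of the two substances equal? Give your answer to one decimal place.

Set 46.3·(1/2)^(t/1.27) = 2.12·(1/2)^(t/44.6).
Taking log₂: log₂(46.3/2.12) = t·(1/1.27 − 1/44.6).
log₂(21.84) = 4.4489; 1/1.27 − 1/44.6 = 0.76498.
t = 4.4489 / 0.76498 ≈ 5.8157 hours.

5.8 hours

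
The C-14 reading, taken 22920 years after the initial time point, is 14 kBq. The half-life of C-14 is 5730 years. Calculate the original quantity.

Number of half-lives elapsed: n = 22920/5730 ≈ 4.
A₀ = A × 2^n = 14 × 2^4 = 14 × 16 ≈ 224 kBq.

224 kBq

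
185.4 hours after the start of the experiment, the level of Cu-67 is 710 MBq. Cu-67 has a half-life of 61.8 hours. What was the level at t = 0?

5680 MBq

Number of half-lives elapsed: n = 185.4/61.8 ≈ 3.
A₀ = A × 2^n = 710 × 2^3 = 710 × 8 ≈ 5680 MBq.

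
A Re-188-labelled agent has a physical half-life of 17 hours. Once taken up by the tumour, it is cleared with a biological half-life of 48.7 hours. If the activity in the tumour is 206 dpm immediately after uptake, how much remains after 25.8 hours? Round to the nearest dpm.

50 dpm

1/t_eff = 1/t_phys + 1/t_biol = 1/17 + 1/48.7 = 0.079357 per hour.
t_eff = 17 × 48.7 / (17 + 48.7) ≈ 12.601 hours.
Remaining = 206 × (1/2)^(25.8/12.601) = 206 × (1/2)^2.0474 ≈ 49.835 dpm.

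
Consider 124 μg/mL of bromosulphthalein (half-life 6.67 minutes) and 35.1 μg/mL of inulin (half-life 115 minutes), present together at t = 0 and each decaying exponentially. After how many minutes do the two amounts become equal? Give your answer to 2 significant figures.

13 minutes

Set 124·(1/2)^(t/6.67) = 35.1·(1/2)^(t/115).
Taking log₂: log₂(124/35.1) = t·(1/6.67 − 1/115).
log₂(3.5328) = 1.8208; 1/6.67 − 1/115 = 0.14123.
t = 1.8208 / 0.14123 ≈ 12.892 minutes.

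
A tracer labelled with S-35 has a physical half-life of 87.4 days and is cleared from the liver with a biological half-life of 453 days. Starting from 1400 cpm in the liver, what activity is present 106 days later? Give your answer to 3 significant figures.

1/t_eff = 1/t_phys + 1/t_biol = 1/87.4 + 1/453 = 0.013649 per day.
t_eff = 87.4 × 453 / (87.4 + 453) ≈ 73.265 days.
Remaining = 1400 × (1/2)^(106/73.265) = 1400 × (1/2)^1.4468 ≈ 513.56 cpm.

514 cpm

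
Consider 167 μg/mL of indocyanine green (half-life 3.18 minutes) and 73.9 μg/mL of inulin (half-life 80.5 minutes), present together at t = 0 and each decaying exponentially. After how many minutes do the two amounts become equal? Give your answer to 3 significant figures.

Set 167·(1/2)^(t/3.18) = 73.9·(1/2)^(t/80.5).
Taking log₂: log₂(167/73.9) = t·(1/3.18 − 1/80.5).
log₂(2.2598) = 1.1762; 1/3.18 − 1/80.5 = 0.30204.
t = 1.1762 / 0.30204 ≈ 3.8942 minutes.

3.89 minutes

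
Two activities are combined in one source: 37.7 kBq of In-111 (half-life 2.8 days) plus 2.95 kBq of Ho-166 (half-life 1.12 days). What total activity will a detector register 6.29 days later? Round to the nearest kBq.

In-111: 37.7 × (1/2)^(6.29/2.8) = 37.7 × (1/2)^2.2464 ≈ 7.9451 kBq.
Ho-166: 2.95 × (1/2)^(6.29/1.12) = 2.95 × (1/2)^5.6161 ≈ 0.060147 kBq.
Total = 7.9451 + 0.060147 ≈ 8.0052 kBq.

8 kBq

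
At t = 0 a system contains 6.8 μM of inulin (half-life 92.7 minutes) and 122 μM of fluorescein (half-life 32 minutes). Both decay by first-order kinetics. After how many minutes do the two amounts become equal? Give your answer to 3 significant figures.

204 minutes

Set 6.8·(1/2)^(t/92.7) = 122·(1/2)^(t/32).
Taking log₂: log₂(6.8/122) = t·(1/92.7 − 1/32).
log₂(0.055738) = -4.1652; 1/92.7 − 1/32 = -0.020463.
t = -4.1652 / -0.020463 ≈ 203.55 minutes.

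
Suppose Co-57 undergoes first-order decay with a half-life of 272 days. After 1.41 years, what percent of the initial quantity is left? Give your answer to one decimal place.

1.41 years = 514.65 days.
n = 514.65/272 ≈ 1.8921 half-lives.
Fraction remaining = (1/2)^1.8921 ≈ 0.26942, i.e. 26.942%.

26.9%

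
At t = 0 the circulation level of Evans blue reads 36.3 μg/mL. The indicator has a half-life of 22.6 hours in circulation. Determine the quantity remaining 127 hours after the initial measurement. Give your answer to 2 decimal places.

Number of half-lives: n = 127/22.6 ≈ 5.6195.
Remaining = 36.3 × (1/2)^5.6195 = 36.3 × 0.020341 ≈ 0.73838 μg/mL.

0.74 μg/mL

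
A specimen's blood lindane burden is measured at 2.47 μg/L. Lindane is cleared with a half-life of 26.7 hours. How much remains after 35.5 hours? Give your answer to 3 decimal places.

Number of half-lives: n = 35.5/26.7 ≈ 1.3296.
Remaining = 2.47 × (1/2)^1.3296 = 2.47 × 0.39788 ≈ 0.98277 μg/L.

0.983 μg/L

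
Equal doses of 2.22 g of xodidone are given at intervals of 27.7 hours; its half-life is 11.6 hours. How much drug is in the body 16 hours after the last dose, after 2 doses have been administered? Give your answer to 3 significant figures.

1.02 g

The 2 doses were given 43.7, 16 hours ago.
Total = 2.22·(1/2)^(43.7/11.6) + 2.22·(1/2)^(16/11.6)
      = 0.16304 + 0.85337 ≈ 1.0164 g.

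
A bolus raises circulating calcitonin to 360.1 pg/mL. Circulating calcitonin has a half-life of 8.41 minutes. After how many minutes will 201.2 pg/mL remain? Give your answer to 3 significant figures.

Fraction remaining = 201.2/360.1 ≈ 0.55873.
n = log₂(360.1/201.2) = ln(1.7898)/ln 2 ≈ 0.83977 half-lives.
t = n × t½ = 0.83977 × 8.41 ≈ 7.0624 minutes.

7.06 minutes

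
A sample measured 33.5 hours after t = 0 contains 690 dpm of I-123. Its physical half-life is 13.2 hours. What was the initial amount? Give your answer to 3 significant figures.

Number of half-lives elapsed: n = 33.5/13.2 ≈ 2.5379.
A₀ = A × 2^n = 690 × 2^2.5379 = 690 × 5.8073 ≈ 4007.1 dpm.

4010 dpm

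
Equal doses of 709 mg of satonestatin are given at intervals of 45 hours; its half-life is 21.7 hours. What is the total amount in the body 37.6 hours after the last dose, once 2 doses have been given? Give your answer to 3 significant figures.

The 2 doses were given 82.6, 37.6 hours ago.
Total = 709·(1/2)^(82.6/21.7) + 709·(1/2)^(37.6/21.7)
      = 50.675 + 213.33 ≈ 264 mg.

264 mg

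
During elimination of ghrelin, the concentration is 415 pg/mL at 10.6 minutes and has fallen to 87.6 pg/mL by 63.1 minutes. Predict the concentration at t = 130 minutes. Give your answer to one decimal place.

Over Δt = 63.1 − 10.6 = 52.5 minutes, the level fell by a factor of 415/87.6 ≈ 4.7374.
n = log₂(4.7374) ≈ 2.2441 half-lives, so t½ = 52.5/2.2441 ≈ 23.395 minutes.
From t = 63.1 to t = 130: 87.6 × (1/2)^((130−63.1)/23.395) ≈ 12.069 pg/mL.

12.1 pg/mL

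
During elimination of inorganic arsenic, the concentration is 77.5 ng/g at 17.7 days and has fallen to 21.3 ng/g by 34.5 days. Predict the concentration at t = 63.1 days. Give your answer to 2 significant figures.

2.4 ng/g

Over Δt = 34.5 − 17.7 = 16.8 days, the level fell by a factor of 77.5/21.3 ≈ 3.6385.
n = log₂(3.6385) ≈ 1.8633 half-lives, so t½ = 16.8/1.8633 ≈ 9.0161 days.
From t = 34.5 to t = 63.1: 21.3 × (1/2)^((63.1−34.5)/9.0161) ≈ 2.3631 ng/g.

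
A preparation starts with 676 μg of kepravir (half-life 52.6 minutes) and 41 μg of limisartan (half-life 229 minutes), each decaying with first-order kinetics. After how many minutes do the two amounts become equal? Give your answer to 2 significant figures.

Set 676·(1/2)^(t/52.6) = 41·(1/2)^(t/229).
Taking log₂: log₂(676/41) = t·(1/52.6 − 1/229).
log₂(16.488) = 4.0433; 1/52.6 − 1/229 = 0.014645.
t = 4.0433 / 0.014645 ≈ 276.1 minutes.

280 minutes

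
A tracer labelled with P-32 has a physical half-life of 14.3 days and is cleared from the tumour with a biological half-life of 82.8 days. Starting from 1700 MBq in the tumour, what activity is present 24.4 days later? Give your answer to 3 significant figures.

1/t_eff = 1/t_phys + 1/t_biol = 1/14.3 + 1/82.8 = 0.082007 per day.
t_eff = 14.3 × 82.8 / (14.3 + 82.8) ≈ 12.194 days.
Remaining = 1700 × (1/2)^(24.4/12.194) = 1700 × (1/2)^2.001 ≈ 424.71 MBq.

425 MBq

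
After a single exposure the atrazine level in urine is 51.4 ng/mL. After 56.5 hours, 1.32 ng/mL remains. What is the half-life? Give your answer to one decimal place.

A/A₀ = 1.32/51.4 ≈ 0.025681.
n = log₂(38.939) ≈ 5.2832 half-lives elapsed in 56.5 hours.
t½ = 56.5/5.2832 ≈ 10.694 hours.

10.7 hours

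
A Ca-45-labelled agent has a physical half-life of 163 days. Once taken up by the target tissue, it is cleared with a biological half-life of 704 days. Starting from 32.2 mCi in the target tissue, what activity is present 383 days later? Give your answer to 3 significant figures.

1/t_eff = 1/t_phys + 1/t_biol = 1/163 + 1/704 = 0.0075554 per day.
t_eff = 163 × 704 / (163 + 704) ≈ 132.36 days.
Remaining = 32.2 × (1/2)^(383/132.36) = 32.2 × (1/2)^2.8937 ≈ 4.3327 mCi.

4.33 mCi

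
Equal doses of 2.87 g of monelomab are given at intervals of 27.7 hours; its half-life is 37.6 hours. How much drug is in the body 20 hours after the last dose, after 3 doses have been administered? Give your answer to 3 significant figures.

3.89 g

The 3 doses were given 75.4, 47.7, 20 hours ago.
Total = 2.87·(1/2)^(75.4/37.6) + 2.87·(1/2)^(47.7/37.6) + 2.87·(1/2)^(20/37.6)
      = 0.71486 + 1.1912 + 1.985 ≈ 3.8911 g.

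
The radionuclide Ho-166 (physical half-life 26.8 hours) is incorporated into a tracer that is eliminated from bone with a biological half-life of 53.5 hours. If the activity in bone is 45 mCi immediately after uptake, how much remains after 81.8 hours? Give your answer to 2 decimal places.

1/t_eff = 1/t_phys + 1/t_biol = 1/26.8 + 1/53.5 = 0.056005 per hour.
t_eff = 26.8 × 53.5 / (26.8 + 53.5) ≈ 17.856 hours.
Remaining = 45 × (1/2)^(81.8/17.856) = 45 × (1/2)^4.5812 ≈ 1.8799 mCi.

1.88 mCi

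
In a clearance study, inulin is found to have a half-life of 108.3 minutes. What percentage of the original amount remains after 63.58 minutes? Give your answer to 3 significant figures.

n = 63.58/108.3 ≈ 0.58707 half-lives.
Fraction remaining = (1/2)^0.58707 ≈ 0.66569, i.e. 66.569%.

66.6%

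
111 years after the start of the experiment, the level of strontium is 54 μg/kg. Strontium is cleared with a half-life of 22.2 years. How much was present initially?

Number of half-lives elapsed: n = 111/22.2 ≈ 5.
A₀ = A × 2^n = 54 × 2^5 = 54 × 32 ≈ 1728 μg/kg.

1728 μg/kg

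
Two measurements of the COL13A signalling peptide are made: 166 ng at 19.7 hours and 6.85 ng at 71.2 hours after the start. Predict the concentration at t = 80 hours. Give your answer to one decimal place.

4.0 ng

Over Δt = 71.2 − 19.7 = 51.5 hours, the level fell by a factor of 166/6.85 ≈ 24.234.
n = log₂(24.234) ≈ 4.5989 half-lives, so t½ = 51.5/4.5989 ≈ 11.198 hours.
From t = 71.2 to t = 80: 6.85 × (1/2)^((80−71.2)/11.198) ≈ 3.9731 ng.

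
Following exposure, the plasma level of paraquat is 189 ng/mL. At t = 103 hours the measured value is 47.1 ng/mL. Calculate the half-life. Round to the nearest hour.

A/A₀ = 47.1/189 ≈ 0.24921.
n = log₂(4.0127) ≈ 2.0046 half-lives elapsed in 103 hours.
t½ = 103/2.0046 ≈ 51.382 hours.

51 hours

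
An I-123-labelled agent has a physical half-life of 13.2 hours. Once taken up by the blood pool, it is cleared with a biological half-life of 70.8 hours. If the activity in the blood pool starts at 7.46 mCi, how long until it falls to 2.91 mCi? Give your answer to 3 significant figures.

15.1 hours

1/t_eff = 1/t_phys + 1/t_biol = 1/13.2 + 1/70.8 = 0.089882 per hour.
t_eff = 13.2 × 70.8 / (13.2 + 70.8) ≈ 11.126 hours.
n = log₂(7.46/2.91) ≈ 1.3582; t = 1.3582 × 11.126 ≈ 15.11 hours.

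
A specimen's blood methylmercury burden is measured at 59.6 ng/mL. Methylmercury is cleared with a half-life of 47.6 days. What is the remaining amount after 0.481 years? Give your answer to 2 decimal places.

4.62 ng/mL

Convert the elapsed time: 0.481 years = 175.565 days.
Number of half-lives: n = 175.565/47.6 ≈ 3.6883.
Remaining = 59.6 × (1/2)^3.6883 = 59.6 × 0.077571 ≈ 4.6232 ng/mL.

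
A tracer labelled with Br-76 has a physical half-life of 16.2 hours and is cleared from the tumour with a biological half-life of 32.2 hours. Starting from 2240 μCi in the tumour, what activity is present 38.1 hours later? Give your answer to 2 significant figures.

1/t_eff = 1/t_phys + 1/t_biol = 1/16.2 + 1/32.2 = 0.092784 per hour.
t_eff = 16.2 × 32.2 / (16.2 + 32.2) ≈ 10.778 hours.
Remaining = 2240 × (1/2)^(38.1/10.778) = 2240 × (1/2)^3.5351 ≈ 193.23 μCi.

190 μCi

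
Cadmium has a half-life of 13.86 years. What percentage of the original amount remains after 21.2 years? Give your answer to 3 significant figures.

34.6%

n = 21.2/13.86 ≈ 1.5296 half-lives.
Fraction remaining = (1/2)^1.5296 ≈ 0.34638, i.e. 34.638%.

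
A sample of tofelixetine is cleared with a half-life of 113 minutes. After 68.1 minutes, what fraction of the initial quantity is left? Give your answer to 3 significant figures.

0.659

n = 68.1/113 ≈ 0.60265 half-lives.
Fraction remaining = (1/2)^0.60265 ≈ 0.65854.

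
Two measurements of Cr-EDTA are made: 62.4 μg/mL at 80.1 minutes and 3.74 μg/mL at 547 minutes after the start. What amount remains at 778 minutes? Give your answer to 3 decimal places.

Over Δt = 547 − 80.1 = 466.9 minutes, the level fell by a factor of 62.4/3.74 ≈ 16.684.
n = log₂(16.684) ≈ 4.0604 half-lives, so t½ = 466.9/4.0604 ≈ 114.99 minutes.
From t = 547 to t = 778: 3.74 × (1/2)^((778−547)/114.99) ≈ 0.92924 μg/mL.

0.929 μg/mL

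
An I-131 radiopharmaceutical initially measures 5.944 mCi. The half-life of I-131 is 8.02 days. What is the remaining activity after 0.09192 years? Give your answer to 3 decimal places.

Convert the elapsed time: 0.09192 years = 33.5508 days.
Number of half-lives: n = 33.5508/8.02 ≈ 4.1834.
Remaining = 5.944 × (1/2)^4.1834 = 5.944 × 0.055039 ≈ 0.32715 mCi.

0.327 mCi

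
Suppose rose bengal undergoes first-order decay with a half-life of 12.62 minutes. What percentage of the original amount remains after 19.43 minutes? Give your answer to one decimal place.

34.4%

n = 19.43/12.62 ≈ 1.5396 half-lives.
Fraction remaining = (1/2)^1.5396 ≈ 0.34398, i.e. 34.398%.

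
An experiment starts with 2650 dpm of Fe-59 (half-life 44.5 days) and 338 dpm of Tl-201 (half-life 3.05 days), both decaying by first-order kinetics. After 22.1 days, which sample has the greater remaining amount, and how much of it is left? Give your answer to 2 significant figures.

Fe-59: 2650 × (1/2)^0.49663 ≈ 1878.2 dpm.
Tl-201: 338 × (1/2)^7.2459 ≈ 2.2268 dpm.
Fe-59 has more remaining, at ≈ 1878.2 dpm.

Fe-59, 1900 dpm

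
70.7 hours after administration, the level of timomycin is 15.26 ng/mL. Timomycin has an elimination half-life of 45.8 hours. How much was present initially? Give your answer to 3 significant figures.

Number of half-lives elapsed: n = 70.7/45.8 ≈ 1.5437.
A₀ = A × 2^n = 15.26 × 2^1.5437 = 15.26 × 2.9153 ≈ 44.488 ng/mL.

44.5 ng/mL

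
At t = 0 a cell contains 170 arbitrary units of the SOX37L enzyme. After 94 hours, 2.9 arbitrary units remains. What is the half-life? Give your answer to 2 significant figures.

16 hours

A/A₀ = 2.9/170 ≈ 0.017059.
n = log₂(58.621) ≈ 5.8733 half-lives elapsed in 94 hours.
t½ = 94/5.8733 ≈ 16.005 hours.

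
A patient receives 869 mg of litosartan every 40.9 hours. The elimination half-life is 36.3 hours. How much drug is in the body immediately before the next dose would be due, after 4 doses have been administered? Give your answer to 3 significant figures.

The 4 doses were given 163.6, 122.7, 81.8, 40.9 hours ago.
Total = 869·(1/2)^(163.6/36.3) + 869·(1/2)^(122.7/36.3) + 869·(1/2)^(81.8/36.3) + 869·(1/2)^(40.9/36.3)
      = 38.222 + 83.462 + 182.25 + 397.96 ≈ 701.9 mg.

702 mg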